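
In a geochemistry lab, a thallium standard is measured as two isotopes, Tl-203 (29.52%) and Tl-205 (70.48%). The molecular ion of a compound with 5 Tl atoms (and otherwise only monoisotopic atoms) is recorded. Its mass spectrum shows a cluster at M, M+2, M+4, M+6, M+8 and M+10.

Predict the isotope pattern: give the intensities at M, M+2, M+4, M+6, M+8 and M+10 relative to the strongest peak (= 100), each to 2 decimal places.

Each Tl atom is independently Tl-203 (p = 0.2952) or Tl-205 (q = 0.7048); the cluster is the binomial expansion (p + q)^5.
P(M) = 0.2952^5 = 0.002242
P(M+2) = 5 × 0.2952^4 × 0.7048^1 = 0.026761
P(M+4) = 10 × 0.2952^3 × 0.7048^2 = 0.127785
P(M+6) = 10 × 0.2952^2 × 0.7048^3 = 0.305092
P(M+8) = 5 × 0.2952^1 × 0.7048^4 = 0.364208
P(M+10) = 0.7048^5 = 0.173912
The M+8 peak is largest (0.364208); scaling to 100 gives 0.62 : 7.35 : 35.09 : 83.77 : 100.00 : 47.75.

0.62 : 7.35 : 35.09 : 83.77 : 100.00 : 47.75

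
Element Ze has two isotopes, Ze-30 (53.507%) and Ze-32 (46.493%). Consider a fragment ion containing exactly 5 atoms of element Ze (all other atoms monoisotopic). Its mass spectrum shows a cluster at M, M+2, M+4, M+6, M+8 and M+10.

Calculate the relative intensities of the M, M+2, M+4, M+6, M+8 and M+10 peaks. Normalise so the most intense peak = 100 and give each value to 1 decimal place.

13.2 : 57.5 : 100.0 : 86.9 : 37.8 : 6.6

Each Ze atom is independently Ze-30 (p = 0.53507) or Ze-32 (q = 0.46493); the cluster is the binomial expansion (p + q)^5.
P(M) = 0.53507^5 = 0.043858
P(M+2) = 5 × 0.53507^4 × 0.46493^1 = 0.190546
P(M+4) = 10 × 0.53507^3 × 0.46493^2 = 0.331136
P(M+6) = 10 × 0.53507^2 × 0.46493^3 = 0.287729
P(M+8) = 5 × 0.53507^1 × 0.46493^4 = 0.125006
P(M+10) = 0.46493^5 = 0.021724
The M+4 peak is largest (0.331136); scaling to 100 gives 13.2 : 57.5 : 100.0 : 86.9 : 37.8 : 6.6.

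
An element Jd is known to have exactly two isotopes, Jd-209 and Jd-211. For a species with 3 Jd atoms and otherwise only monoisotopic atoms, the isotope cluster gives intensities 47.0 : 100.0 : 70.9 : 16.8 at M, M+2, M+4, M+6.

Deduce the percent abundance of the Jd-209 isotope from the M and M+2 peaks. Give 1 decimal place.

Let p = fractional abundance of Jd-209. I(M+2)/I(M) = [C(3,1)·p^2·(1−p)] / p^3 = 3·(1−p)/p = 100.0/47.0 = 2.1277
(1−p)/p = 2.1277/3 = 0.7092  ⇒  p = 1/(1 + 0.7092) = 0.5851
Jd-209: 58.5%, Jd-211: 41.5%.

58.5%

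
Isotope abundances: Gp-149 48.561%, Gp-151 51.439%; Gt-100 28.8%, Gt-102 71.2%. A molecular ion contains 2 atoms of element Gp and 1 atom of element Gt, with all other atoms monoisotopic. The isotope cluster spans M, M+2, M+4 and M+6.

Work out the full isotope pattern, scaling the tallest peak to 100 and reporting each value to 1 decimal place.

15.7 : 72.2 : 100.0 : 43.6

Element Gp pattern (n=2): 0.23581707 : 0.49958586 : 0.26459707
Element Gt pattern (n=1): 0.2880 : 0.7120
Convolve the two distributions (both contribute in 2-u steps):
  M: 0.23581707×0.2880 = 0.067915
  M+2: 0.23581707×0.7120 + 0.49958586×0.2880 = 0.311782
  M+4: 0.49958586×0.7120 + 0.26459707×0.2880 = 0.431909
  M+6: 0.26459707×0.7120 = 0.188393
Scale to base peak (0.431909) = 100: 15.7 : 72.2 : 100.0 : 43.6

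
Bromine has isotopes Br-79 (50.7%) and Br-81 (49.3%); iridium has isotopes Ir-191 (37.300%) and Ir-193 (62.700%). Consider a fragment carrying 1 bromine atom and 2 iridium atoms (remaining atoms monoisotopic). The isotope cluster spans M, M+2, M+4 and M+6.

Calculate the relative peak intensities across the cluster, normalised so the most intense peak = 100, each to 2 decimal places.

Bromine pattern (n=1): 0.5070 : 0.4930
Iridium pattern (n=2): 0.139129 : 0.467742 : 0.393129
Convolve the two distributions (both contribute in 2-u steps):
  M: 0.5070×0.139129 = 0.070538
  M+2: 0.5070×0.467742 + 0.4930×0.139129 = 0.305736
  M+4: 0.5070×0.393129 + 0.4930×0.467742 = 0.429913
  M+6: 0.4930×0.393129 = 0.193813
Scale to base peak (0.429913) = 100: 16.41 : 71.12 : 100.00 : 45.08

16.41 : 71.12 : 100.00 : 45.08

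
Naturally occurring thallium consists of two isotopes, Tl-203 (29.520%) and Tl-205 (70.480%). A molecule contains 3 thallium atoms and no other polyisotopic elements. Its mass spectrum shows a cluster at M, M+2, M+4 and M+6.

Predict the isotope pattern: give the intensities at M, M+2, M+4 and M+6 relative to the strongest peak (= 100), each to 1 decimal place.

5.8 : 41.9 : 100.0 : 79.6

Each Tl atom is independently Tl-203 (p = 0.29520) or Tl-205 (q = 0.70480); the cluster is the binomial expansion (p + q)^3.
P(M) = 0.29520^3 = 0.025725
P(M+2) = 3 × 0.29520^2 × 0.70480^1 = 0.184255
P(M+4) = 3 × 0.29520^1 × 0.70480^2 = 0.439916
P(M+6) = 0.70480^3 = 0.350104
The M+4 peak is largest (0.439916); scaling to 100 gives 5.8 : 41.9 : 100.0 : 79.6.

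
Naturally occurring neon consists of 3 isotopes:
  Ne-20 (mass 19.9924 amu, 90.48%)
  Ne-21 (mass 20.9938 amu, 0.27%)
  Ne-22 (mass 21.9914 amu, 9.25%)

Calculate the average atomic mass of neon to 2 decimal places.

Ar = Σ fᵢ·mᵢ = 0.9048 × 19.9924 + 0.0027 × 20.9938 + 0.0925 × 21.9914
= 18.08912 + 0.05668 + 2.03420 = 20.18000 amu

20.18 amu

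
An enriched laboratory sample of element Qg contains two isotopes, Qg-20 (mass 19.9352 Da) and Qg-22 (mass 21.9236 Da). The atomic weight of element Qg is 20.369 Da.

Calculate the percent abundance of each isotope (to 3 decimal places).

Qg-20: 78.183%, Qg-22: 21.817%

Let x be the fractional abundance of Qg-20; then Qg-22 has abundance 1 − x.
19.9352·x + 21.9236·(1 − x) = 20.369
(19.9352 − 21.9236)·x = 20.369 − 21.9236
x = -1.5546 / -1.9884 = 0.78183 → 78.183% Qg-20, 21.817% Qg-22.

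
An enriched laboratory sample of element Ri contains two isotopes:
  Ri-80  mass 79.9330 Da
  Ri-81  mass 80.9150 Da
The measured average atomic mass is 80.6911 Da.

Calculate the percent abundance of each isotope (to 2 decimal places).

Writing the weighted mean with unknown fraction x of Ri-80:
79.9330·x + 80.9150·(1 − x) = 80.6911
(79.9330 − 80.9150)·x = 80.6911 − 80.9150
x = -0.2239 / -0.9820 = 0.22800 → 22.80% Ri-80, 77.20% Ri-81.

Ri-80: 22.80%, Ri-81: 77.20%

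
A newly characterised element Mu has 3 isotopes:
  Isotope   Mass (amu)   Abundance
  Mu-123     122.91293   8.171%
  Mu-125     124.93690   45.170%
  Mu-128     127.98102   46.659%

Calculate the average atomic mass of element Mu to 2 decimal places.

126.19 amu

Ar = Σ fᵢ·mᵢ = 0.08171 × 122.91293 + 0.45170 × 124.93690 + 0.46659 × 127.98102
= 10.043216 + 56.433998 + 59.714664 = 126.191878 amu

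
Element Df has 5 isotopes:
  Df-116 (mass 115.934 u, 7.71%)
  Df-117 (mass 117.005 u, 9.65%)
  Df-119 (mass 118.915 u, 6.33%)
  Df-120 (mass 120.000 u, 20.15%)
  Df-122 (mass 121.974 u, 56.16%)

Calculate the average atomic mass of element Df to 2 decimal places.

120.44 u

Weight each isotope mass by its fractional abundance: 0.0771 × 115.934 + 0.0965 × 117.005 + 0.0633 × 118.915 + 0.2015 × 120.000 + 0.5616 × 121.974
= 8.9385 + 11.2910 + 7.5273 + 24.1800 + 68.5006 = 120.4374 u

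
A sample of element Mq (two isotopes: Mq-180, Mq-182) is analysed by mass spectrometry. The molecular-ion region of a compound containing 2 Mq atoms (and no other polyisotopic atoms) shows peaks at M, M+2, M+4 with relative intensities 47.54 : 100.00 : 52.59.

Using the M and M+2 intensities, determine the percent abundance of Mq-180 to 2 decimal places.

Write p for the Mq-180 fraction. I(M+2)/I(M) = [C(2,1)·p^1·(1−p)] / p^2 = 2·(1−p)/p = 100.00/47.54 = 2.1035
(1−p)/p = 2.1035/2 = 1.0517  ⇒  p = 1/(1 + 1.0517) = 0.4874
Mq-180: 48.74%, Mq-182: 51.26%.

48.74%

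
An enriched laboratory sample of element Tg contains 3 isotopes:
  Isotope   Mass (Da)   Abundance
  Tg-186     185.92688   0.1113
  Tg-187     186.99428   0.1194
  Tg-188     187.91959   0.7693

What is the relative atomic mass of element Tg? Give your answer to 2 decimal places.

187.59 Da

The abundance-weighted mean is 0.1113 × 185.92688 + 0.1194 × 186.99428 + 0.7693 × 187.91959
= 20.693662 + 22.327117 + 144.566541 = 187.587320 Da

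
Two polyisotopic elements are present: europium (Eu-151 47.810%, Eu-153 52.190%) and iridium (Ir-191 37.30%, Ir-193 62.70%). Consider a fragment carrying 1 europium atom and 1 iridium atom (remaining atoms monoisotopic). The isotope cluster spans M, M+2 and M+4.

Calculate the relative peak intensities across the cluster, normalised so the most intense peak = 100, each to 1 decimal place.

Europium pattern (n=1): 0.4781 : 0.5219
Iridium pattern (n=1): 0.3730 : 0.6270
Convolve the two distributions (both contribute in 2-u steps):
  M: 0.4781×0.3730 = 0.178331
  M+2: 0.4781×0.6270 + 0.5219×0.3730 = 0.494437
  M+4: 0.5219×0.6270 = 0.327231
Scale to base peak (0.494437) = 100: 36.1 : 100.0 : 66.2

36.1 : 100.0 : 66.2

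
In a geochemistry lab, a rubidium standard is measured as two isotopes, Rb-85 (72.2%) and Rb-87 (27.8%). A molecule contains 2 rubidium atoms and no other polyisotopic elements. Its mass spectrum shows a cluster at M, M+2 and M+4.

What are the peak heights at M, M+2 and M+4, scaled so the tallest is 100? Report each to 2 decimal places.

100.00 : 77.01 : 14.83

Each Rb atom is independently Rb-85 (p = 0.722) or Rb-87 (q = 0.278); the cluster is the binomial expansion (p + q)^2.
P(M) = 0.722^2 = 0.521284
P(M+2) = 2 × 0.722^1 × 0.278^1 = 0.401432
P(M+4) = 0.278^2 = 0.077284
The M peak is largest (0.521284); scaling to 100 gives 100.00 : 77.01 : 14.83.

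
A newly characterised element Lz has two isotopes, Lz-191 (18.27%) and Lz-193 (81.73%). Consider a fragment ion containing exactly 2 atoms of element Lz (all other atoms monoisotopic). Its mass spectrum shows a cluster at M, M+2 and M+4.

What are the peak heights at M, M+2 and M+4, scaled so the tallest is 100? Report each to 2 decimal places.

Expanding (0.1827 + 0.8173)^2:
P(M) = 0.1827^2 = 0.033379
P(M+2) = 2 × 0.1827^1 × 0.8173^1 = 0.298641
P(M+4) = 0.8173^2 = 0.667979
The M+4 peak is largest (0.667979); scaling to 100 gives 5.00 : 44.71 : 100.00.

5.00 : 44.71 : 100.00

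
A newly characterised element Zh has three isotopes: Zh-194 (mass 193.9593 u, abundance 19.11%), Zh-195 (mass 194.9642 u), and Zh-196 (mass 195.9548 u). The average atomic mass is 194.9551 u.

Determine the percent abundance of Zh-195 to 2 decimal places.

62.42%

Let x and y be the fractions of Zh-195 and Zh-196. Then x + y = 1 − 0.1911 = 0.8089 and 194.9642x + 195.9548y = 194.9551 − 0.1911×193.9593 = 157.88947777.
Substituting: 194.9642x + 195.9548(0.8089 − x) = 157.88947777
(194.9642 − 195.9548)x = -0.61835995  ⇒  x = 0.62423, y = 0.18467
Zh-195: 62.42%, Zh-196: 18.47%.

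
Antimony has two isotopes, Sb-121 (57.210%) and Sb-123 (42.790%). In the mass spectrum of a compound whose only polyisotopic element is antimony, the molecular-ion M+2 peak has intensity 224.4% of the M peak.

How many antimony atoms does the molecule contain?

With n Sb atoms, P(M+2)/P(M) = C(n,1)·p^(n−1)q / p^n = n·q/p = n · 0.42790/0.57210.
n = 2.244 × 0.57210/0.42790 = 3.00 ≈ 3

3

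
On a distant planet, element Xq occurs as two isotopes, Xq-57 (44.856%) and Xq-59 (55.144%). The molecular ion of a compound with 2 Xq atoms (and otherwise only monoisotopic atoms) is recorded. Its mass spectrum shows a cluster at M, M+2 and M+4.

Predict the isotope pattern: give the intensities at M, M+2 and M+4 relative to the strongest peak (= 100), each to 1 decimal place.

The 2 Xq atoms are independent, so intensities follow the terms of (0.44856 + 0.55144)^2.
P(M) = 0.44856^2 = 0.201206
P(M+2) = 2 × 0.44856^1 × 0.55144^1 = 0.494708
P(M+4) = 0.55144^2 = 0.304086
The M+2 peak is largest (0.494708); scaling to 100 gives 40.7 : 100.0 : 61.5.

40.7 : 100.0 : 61.5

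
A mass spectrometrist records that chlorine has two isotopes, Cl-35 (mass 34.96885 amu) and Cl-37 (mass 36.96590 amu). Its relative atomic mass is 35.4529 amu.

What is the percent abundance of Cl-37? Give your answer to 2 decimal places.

24.24%

Writing the weighted mean with unknown fraction x of Cl-35:
34.96885·x + 36.96590·(1 − x) = 35.4529
(34.96885 − 36.96590)·x = 35.4529 − 36.96590
x = -1.51300 / -1.99705 = 0.75762 → 75.76% Cl-35, 24.24% Cl-37.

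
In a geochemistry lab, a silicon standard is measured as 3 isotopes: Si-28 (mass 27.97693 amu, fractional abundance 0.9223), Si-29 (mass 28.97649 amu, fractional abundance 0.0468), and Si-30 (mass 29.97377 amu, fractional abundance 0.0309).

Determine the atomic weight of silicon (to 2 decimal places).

Average mass = Σ (abundance × isotope mass) = 0.9223 × 27.97693 + 0.0468 × 28.97649 + 0.0309 × 29.97377
= 25.803123 + 1.356100 + 0.926189 = 28.085412 amu

28.09 amu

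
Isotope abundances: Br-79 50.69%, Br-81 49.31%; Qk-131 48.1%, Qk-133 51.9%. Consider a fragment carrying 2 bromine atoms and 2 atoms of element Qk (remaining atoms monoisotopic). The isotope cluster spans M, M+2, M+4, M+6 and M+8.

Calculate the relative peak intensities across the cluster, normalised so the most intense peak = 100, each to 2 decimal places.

15.85 : 65.04 : 100.00 : 68.27 : 17.46

Bromine pattern (n=2): 0.25694761 : 0.49990478 : 0.24314761
Element Qk pattern (n=2): 0.231361 : 0.499278 : 0.269361
Convolve the two distributions (both contribute in 2-u steps):
  M: 0.25694761×0.231361 = 0.059448
  M+2: 0.25694761×0.499278 + 0.49990478×0.231361 = 0.243947
  M+4: 0.25694761×0.269361 + 0.49990478×0.499278 + 0.24314761×0.231361 = 0.375058
  M+6: 0.49990478×0.269361 + 0.24314761×0.499278 = 0.256053
  M+8: 0.24314761×0.269361 = 0.065494
Scale to base peak (0.375058) = 100: 15.85 : 65.04 : 100.00 : 68.27 : 17.46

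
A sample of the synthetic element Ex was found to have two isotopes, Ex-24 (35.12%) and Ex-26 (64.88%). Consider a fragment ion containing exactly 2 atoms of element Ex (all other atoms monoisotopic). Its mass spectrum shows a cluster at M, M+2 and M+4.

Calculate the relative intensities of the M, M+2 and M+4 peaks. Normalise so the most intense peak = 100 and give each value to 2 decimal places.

Expanding (0.3512 + 0.6488)^2:
P(M) = 0.3512^2 = 0.123341
P(M+2) = 2 × 0.3512^1 × 0.6488^1 = 0.455717
P(M+4) = 0.6488^2 = 0.420941
The M+2 peak is largest (0.455717); scaling to 100 gives 27.07 : 100.00 : 92.37.

27.07 : 100.00 : 92.37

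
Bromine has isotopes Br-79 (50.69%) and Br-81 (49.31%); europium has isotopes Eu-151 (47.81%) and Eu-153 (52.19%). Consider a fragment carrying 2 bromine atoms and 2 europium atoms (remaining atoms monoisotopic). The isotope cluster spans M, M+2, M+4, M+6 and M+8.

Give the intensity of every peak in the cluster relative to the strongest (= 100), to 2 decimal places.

15.66 : 64.66 : 100.00 : 68.66 : 17.66

Bromine pattern (n=2): 0.25694761 : 0.49990478 : 0.24314761
Europium pattern (n=2): 0.22857961 : 0.49904078 : 0.27237961
Convolve the two distributions (both contribute in 2-u steps):
  M: 0.25694761×0.22857961 = 0.058733
  M+2: 0.25694761×0.49904078 + 0.49990478×0.22857961 = 0.242495
  M+4: 0.25694761×0.27237961 + 0.49990478×0.49904078 + 0.24314761×0.22857961 = 0.375039
  M+6: 0.49990478×0.27237961 + 0.24314761×0.49904078 = 0.257504
  M+8: 0.24314761×0.27237961 = 0.066228
Scale to base peak (0.375039) = 100: 15.66 : 64.66 : 100.00 : 68.66 : 17.66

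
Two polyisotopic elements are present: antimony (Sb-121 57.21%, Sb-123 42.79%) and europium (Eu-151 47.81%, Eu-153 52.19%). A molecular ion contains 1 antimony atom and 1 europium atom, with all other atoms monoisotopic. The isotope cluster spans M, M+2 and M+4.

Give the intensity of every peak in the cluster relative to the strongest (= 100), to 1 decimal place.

Antimony pattern (n=1): 0.5721 : 0.4279
Europium pattern (n=1): 0.4781 : 0.5219
Convolve the two distributions (both contribute in 2-u steps):
  M: 0.5721×0.4781 = 0.273521
  M+2: 0.5721×0.5219 + 0.4279×0.4781 = 0.503158
  M+4: 0.4279×0.5219 = 0.223321
Scale to base peak (0.503158) = 100: 54.4 : 100.0 : 44.4

54.4 : 100.0 : 44.4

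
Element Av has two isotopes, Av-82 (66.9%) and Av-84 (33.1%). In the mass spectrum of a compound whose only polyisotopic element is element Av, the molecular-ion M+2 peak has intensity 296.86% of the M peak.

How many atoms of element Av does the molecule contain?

With n Av atoms, P(M+2)/P(M) = C(n,1)·p^(n−1)q / p^n = n·q/p = n · 0.331/0.669.
n = 2.9686 × 0.669/0.331 = 6.00 ≈ 6

6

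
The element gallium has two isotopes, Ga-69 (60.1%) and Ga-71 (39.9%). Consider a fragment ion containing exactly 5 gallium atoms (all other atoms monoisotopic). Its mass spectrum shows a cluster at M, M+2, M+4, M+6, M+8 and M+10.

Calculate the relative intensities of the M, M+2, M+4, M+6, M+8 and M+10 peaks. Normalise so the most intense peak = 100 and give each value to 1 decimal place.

Expanding (0.601 + 0.399)^5:
P(M) = 0.601^5 = 0.078410
P(M+2) = 5 × 0.601^4 × 0.399^1 = 0.260280
P(M+4) = 10 × 0.601^3 × 0.399^2 = 0.345596
P(M+6) = 10 × 0.601^2 × 0.399^3 = 0.229439
P(M+8) = 5 × 0.601^1 × 0.399^4 = 0.076162
P(M+10) = 0.399^5 = 0.010113
The M+4 peak is largest (0.345596); scaling to 100 gives 22.7 : 75.3 : 100.0 : 66.4 : 22.0 : 2.9.

22.7 : 75.3 : 100.0 : 66.4 : 22.0 : 2.9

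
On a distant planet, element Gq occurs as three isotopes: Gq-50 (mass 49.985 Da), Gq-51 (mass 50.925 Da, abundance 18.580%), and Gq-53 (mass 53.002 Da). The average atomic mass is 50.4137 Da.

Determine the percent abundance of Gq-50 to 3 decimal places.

The remaining 81.420% is split between Gq-50 (fraction x) and Gq-53 (fraction 0.81420 − x).
Substituting: 49.985x + 53.002(0.81420 − x) = 40.951835
(49.985 − 53.002)x = -2.2023934  ⇒  x = 0.72999, y = 0.08421
Gq-50: 72.999%, Gq-53: 8.421%.

72.999%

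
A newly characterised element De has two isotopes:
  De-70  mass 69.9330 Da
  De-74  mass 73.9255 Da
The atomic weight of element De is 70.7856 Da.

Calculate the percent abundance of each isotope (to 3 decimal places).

Writing the weighted mean with unknown fraction x of De-70:
69.9330·x + 73.9255·(1 − x) = 70.7856
(69.9330 − 73.9255)·x = 70.7856 − 73.9255
x = -3.1399 / -3.9925 = 0.78645 → 78.645% De-70, 21.355% De-74.

De-70: 78.645%, De-74: 21.355%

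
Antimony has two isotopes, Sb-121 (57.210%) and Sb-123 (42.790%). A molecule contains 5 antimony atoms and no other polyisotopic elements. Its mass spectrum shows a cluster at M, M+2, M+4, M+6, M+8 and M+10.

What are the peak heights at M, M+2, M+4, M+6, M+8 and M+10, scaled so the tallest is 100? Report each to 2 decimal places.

Expanding (0.57210 + 0.42790)^5:
P(M) = 0.57210^5 = 0.061286
P(M+2) = 5 × 0.57210^4 × 0.42790^1 = 0.229192
P(M+4) = 10 × 0.57210^3 × 0.42790^2 = 0.342847
P(M+6) = 10 × 0.57210^2 × 0.42790^3 = 0.256431
P(M+8) = 5 × 0.57210^1 × 0.42790^4 = 0.095898
P(M+10) = 0.42790^5 = 0.014345
The M+4 peak is largest (0.342847); scaling to 100 gives 17.88 : 66.85 : 100.00 : 74.79 : 27.97 : 4.18.

17.88 : 66.85 : 100.00 : 74.79 : 27.97 : 4.18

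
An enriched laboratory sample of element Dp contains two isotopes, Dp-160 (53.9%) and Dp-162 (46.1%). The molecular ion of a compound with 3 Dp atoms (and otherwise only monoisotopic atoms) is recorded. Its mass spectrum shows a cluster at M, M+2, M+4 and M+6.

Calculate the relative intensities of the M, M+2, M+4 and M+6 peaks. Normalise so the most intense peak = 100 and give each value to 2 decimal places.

Each Dp atom is independently Dp-160 (p = 0.539) or Dp-162 (q = 0.461); the cluster is the binomial expansion (p + q)^3.
P(M) = 0.539^3 = 0.156591
P(M+2) = 3 × 0.539^2 × 0.461^1 = 0.401791
P(M+4) = 3 × 0.539^1 × 0.461^2 = 0.343646
P(M+6) = 0.461^3 = 0.097972
The M+2 peak is largest (0.401791); scaling to 100 gives 38.97 : 100.00 : 85.53 : 24.38.

38.97 : 100.00 : 85.53 : 24.38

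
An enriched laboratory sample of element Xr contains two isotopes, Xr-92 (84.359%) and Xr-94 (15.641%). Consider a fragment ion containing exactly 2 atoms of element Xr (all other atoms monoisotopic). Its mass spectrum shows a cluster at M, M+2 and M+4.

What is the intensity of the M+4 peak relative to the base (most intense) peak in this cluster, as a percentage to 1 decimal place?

Term probabilities: M 0.7116, M+2 0.2639, M+4 0.0245. Base peak = M.
P(M) = C(2,0) × 0.84359^2 × 0.15641^0 = 1 × 0.71164409 × 1.0000 = 0.711644 (base)
P(M+4) = C(2,2) × 0.84359^0 × 0.15641^2 = 1 × 1.0000 × 0.02446409 = 0.024464
Relative intensity = 0.024464 / 0.711644 × 100 = 3.4

3.4%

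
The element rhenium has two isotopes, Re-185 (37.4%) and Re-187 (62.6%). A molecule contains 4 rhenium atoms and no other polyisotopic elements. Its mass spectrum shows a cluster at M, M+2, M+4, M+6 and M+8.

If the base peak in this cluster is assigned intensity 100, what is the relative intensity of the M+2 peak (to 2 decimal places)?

35.69

Term probabilities: M 0.0196, M+2 0.1310, M+4 0.3289, M+6 0.3670, M+8 0.1536. Base peak = M+6.
P(M+6) = C(4,3) × 0.374^1 × 0.626^3 = 4 × 0.3740 × 0.24531438 = 0.366990 (base)
P(M+2) = C(4,1) × 0.374^3 × 0.626^1 = 4 × 0.05231362 × 0.6260 = 0.130993
Relative intensity = 0.130993 / 0.366990 × 100 = 35.69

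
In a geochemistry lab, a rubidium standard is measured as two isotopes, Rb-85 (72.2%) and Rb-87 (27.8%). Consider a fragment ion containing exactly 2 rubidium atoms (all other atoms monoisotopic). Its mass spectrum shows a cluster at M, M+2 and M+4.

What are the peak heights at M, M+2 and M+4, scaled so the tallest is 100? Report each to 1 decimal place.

100.0 : 77.0 : 14.8

Each Rb atom is independently Rb-85 (p = 0.722) or Rb-87 (q = 0.278); the cluster is the binomial expansion (p + q)^2.
P(M) = 0.722^2 = 0.521284
P(M+2) = 2 × 0.722^1 × 0.278^1 = 0.401432
P(M+4) = 0.278^2 = 0.077284
The M peak is largest (0.521284); scaling to 100 gives 100.0 : 77.0 : 14.8.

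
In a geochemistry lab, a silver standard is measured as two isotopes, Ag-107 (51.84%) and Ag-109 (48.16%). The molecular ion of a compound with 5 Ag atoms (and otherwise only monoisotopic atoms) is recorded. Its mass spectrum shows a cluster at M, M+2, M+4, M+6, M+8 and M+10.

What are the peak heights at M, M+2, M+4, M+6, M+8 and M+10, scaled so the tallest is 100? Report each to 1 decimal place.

11.6 : 53.8 : 100.0 : 92.9 : 43.2 : 8.0

Each Ag atom is independently Ag-107 (p = 0.5184) or Ag-109 (q = 0.4816); the cluster is the binomial expansion (p + q)^5.
P(M) = 0.5184^5 = 0.037439
P(M+2) = 5 × 0.5184^4 × 0.4816^1 = 0.173907
P(M+4) = 10 × 0.5184^3 × 0.4816^2 = 0.323123
P(M+6) = 10 × 0.5184^2 × 0.4816^3 = 0.300185
P(M+8) = 5 × 0.5184^1 × 0.4816^4 = 0.139438
P(M+10) = 0.4816^5 = 0.025908
The M+4 peak is largest (0.323123); scaling to 100 gives 11.6 : 53.8 : 100.0 : 92.9 : 43.2 : 8.0.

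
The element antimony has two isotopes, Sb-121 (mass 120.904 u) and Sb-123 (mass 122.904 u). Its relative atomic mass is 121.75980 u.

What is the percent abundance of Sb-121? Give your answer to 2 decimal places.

Writing the weighted mean with unknown fraction x of Sb-121:
120.904·x + 122.904·(1 − x) = 121.75980
(120.904 − 122.904)·x = 121.75980 − 122.904
x = -1.14420 / -2.000 = 0.57210 → 57.21% Sb-121, 42.79% Sb-123.

57.21%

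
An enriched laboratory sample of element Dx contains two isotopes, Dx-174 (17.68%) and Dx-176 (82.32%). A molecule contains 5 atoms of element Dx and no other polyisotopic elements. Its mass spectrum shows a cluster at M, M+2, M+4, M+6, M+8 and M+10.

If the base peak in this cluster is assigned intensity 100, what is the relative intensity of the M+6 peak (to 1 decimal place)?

Term probabilities: M 0.0002, M+2 0.0040, M+4 0.0375, M+6 0.1744, M+8 0.4060, M+10 0.3780. Base peak = M+8.
P(M+8) = C(5,4) × 0.1768^1 × 0.8232^4 = 5 × 0.1768 × 0.45922069 = 0.405951 (base)
P(M+6) = C(5,3) × 0.1768^2 × 0.8232^3 = 10 × 0.03125824 × 0.55784826 = 0.174374
Relative intensity = 0.174374 / 0.405951 × 100 = 43.0

43.0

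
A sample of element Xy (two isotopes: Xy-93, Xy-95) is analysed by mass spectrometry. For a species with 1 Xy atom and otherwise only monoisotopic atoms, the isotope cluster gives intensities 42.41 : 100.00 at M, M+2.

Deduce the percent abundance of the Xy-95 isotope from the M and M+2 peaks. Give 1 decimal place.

Write p for the Xy-93 fraction. I(M+2)/I(M) = [C(1,1)·p^0·(1−p)] / p^1 = 1·(1−p)/p = 100.00/42.41 = 2.3579
(1−p)/p = 2.3579/1 = 2.3579  ⇒  p = 1/(1 + 2.3579) = 0.2978
Xy-93: 29.8%, Xy-95: 70.2%.

70.2%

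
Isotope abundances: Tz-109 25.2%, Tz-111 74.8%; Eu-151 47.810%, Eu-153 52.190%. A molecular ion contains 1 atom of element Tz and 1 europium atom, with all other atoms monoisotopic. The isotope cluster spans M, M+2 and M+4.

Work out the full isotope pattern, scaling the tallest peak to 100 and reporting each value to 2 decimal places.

24.63 : 100.00 : 79.81

Element Tz pattern (n=1): 0.2520 : 0.7480
Europium pattern (n=1): 0.4781 : 0.5219
Convolve the two distributions (both contribute in 2-u steps):
  M: 0.2520×0.4781 = 0.120481
  M+2: 0.2520×0.5219 + 0.7480×0.4781 = 0.489138
  M+4: 0.7480×0.5219 = 0.390381
Scale to base peak (0.489138) = 100: 24.63 : 100.00 : 79.81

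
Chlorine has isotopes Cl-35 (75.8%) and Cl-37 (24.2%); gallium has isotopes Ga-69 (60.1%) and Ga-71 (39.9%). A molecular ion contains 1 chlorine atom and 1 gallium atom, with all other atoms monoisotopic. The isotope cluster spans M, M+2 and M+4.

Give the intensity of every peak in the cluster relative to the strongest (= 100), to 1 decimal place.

Chlorine pattern (n=1): 0.7580 : 0.2420
Gallium pattern (n=1): 0.6010 : 0.3990
Convolve the two distributions (both contribute in 2-u steps):
  M: 0.7580×0.6010 = 0.455558
  M+2: 0.7580×0.3990 + 0.2420×0.6010 = 0.447884
  M+4: 0.2420×0.3990 = 0.096558
Scale to base peak (0.455558) = 100: 100.0 : 98.3 : 21.2

100.0 : 98.3 : 21.2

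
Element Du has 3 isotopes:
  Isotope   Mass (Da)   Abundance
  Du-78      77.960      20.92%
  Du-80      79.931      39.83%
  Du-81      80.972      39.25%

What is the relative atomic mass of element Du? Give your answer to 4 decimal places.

Weight each isotope mass by its fractional abundance: 0.2092 × 77.960 + 0.3983 × 79.931 + 0.3925 × 80.972
= 16.30923 + 31.83652 + 31.78151 = 79.92726 Da

79.9273 Da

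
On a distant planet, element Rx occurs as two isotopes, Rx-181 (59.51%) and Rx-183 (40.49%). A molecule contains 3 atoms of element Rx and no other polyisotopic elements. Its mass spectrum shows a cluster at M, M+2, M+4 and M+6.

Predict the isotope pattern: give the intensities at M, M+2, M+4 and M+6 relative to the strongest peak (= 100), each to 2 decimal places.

The 3 Rx atoms are independent, so intensities follow the terms of (0.5951 + 0.4049)^3.
P(M) = 0.5951^3 = 0.210751
P(M+2) = 3 × 0.5951^2 × 0.4049^1 = 0.430179
P(M+4) = 3 × 0.5951^1 × 0.4049^2 = 0.292689
P(M+6) = 0.4049^3 = 0.066381
The M+2 peak is largest (0.430179); scaling to 100 gives 48.99 : 100.00 : 68.04 : 15.43.

48.99 : 100.00 : 68.04 : 15.43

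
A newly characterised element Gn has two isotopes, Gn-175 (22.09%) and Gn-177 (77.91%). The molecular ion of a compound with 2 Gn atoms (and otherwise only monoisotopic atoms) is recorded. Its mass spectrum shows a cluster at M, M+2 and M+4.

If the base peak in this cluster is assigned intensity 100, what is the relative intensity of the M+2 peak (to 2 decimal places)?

56.71

Binomial terms of (0.2209 + 0.7791)^2: M 0.0488, M+2 0.3442, M+4 0.6070 → M+4 is the base peak.
P(M+4) = C(2,2) × 0.2209^0 × 0.7791^2 = 1 × 1.0000 × 0.60699681 = 0.606997 (base)
P(M+2) = C(2,1) × 0.2209^1 × 0.7791^1 = 2 × 0.2209 × 0.7791 = 0.344206
Relative intensity = 0.344206 / 0.606997 × 100 = 56.71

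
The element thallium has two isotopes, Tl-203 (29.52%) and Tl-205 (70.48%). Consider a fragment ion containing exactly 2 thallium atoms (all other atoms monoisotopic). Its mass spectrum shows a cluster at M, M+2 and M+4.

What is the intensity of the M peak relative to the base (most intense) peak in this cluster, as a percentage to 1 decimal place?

(0.2952 + 0.7048)^2 gives M 0.0871, M+2 0.4161, M+4 0.4967; the largest is M+4.
P(M+4) = C(2,2) × 0.2952^0 × 0.7048^2 = 1 × 1.0000 × 0.49674304 = 0.496743 (base)
P(M) = C(2,0) × 0.2952^2 × 0.7048^0 = 1 × 0.08714304 × 1.0000 = 0.087143
Relative intensity = 0.087143 / 0.496743 × 100 = 17.5

17.5%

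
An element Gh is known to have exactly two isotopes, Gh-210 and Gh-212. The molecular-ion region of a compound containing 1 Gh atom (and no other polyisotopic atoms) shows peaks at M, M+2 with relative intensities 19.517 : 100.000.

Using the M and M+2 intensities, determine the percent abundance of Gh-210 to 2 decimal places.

16.33%

If p is the fraction of Gh that is Gh-210, then I(M+2)/I(M) = [C(1,1)·p^0·(1−p)] / p^1 = 1·(1−p)/p = 100.000/19.517 = 5.1237
(1−p)/p = 5.1237/1 = 5.1237  ⇒  p = 1/(1 + 5.1237) = 0.1633
Gh-210: 16.33%, Gh-212: 83.67%.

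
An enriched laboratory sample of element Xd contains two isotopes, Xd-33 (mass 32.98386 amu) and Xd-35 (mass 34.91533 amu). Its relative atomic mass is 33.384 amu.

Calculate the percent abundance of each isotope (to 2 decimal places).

Xd-33: 79.28%, Xd-35: 20.72%

Let x be the fractional abundance of Xd-33; then Xd-35 has abundance 1 − x.
32.98386·x + 34.91533·(1 − x) = 33.384
(32.98386 − 34.91533)·x = 33.384 − 34.91533
x = -1.53133 / -1.93147 = 0.79283 → 79.28% Xd-33, 20.72% Xd-35.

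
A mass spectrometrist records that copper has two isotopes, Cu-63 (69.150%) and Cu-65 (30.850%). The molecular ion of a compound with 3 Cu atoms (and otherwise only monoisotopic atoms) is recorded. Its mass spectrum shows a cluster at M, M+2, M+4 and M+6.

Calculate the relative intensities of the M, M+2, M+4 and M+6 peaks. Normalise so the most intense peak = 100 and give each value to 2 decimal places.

Each Cu atom is independently Cu-63 (p = 0.69150) or Cu-65 (q = 0.30850); the cluster is the binomial expansion (p + q)^3.
P(M) = 0.69150^3 = 0.330656
P(M+2) = 3 × 0.69150^2 × 0.30850^1 = 0.442548
P(M+4) = 3 × 0.69150^1 × 0.30850^2 = 0.197435
P(M+6) = 0.30850^3 = 0.029361
The M+2 peak is largest (0.442548); scaling to 100 gives 74.72 : 100.00 : 44.61 : 6.63.

74.72 : 100.00 : 44.61 : 6.63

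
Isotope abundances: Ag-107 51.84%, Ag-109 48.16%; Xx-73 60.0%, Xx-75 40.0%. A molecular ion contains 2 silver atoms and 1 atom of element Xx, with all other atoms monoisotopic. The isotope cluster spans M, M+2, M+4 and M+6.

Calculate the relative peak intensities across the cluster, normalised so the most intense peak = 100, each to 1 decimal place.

39.6 : 100.0 : 83.2 : 22.8

Silver pattern (n=2): 0.26873856 : 0.49932288 : 0.23193856
Element Xx pattern (n=1): 0.6000 : 0.4000
Convolve the two distributions (both contribute in 2-u steps):
  M: 0.26873856×0.6000 = 0.161243
  M+2: 0.26873856×0.4000 + 0.49932288×0.6000 = 0.407089
  M+4: 0.49932288×0.4000 + 0.23193856×0.6000 = 0.338892
  M+6: 0.23193856×0.4000 = 0.092775
Scale to base peak (0.407089) = 100: 39.6 : 100.0 : 83.2 : 22.8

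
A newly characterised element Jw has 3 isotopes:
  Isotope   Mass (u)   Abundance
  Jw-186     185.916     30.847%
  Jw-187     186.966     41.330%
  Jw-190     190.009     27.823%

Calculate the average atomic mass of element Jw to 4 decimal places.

Average mass = Σ (abundance × isotope mass) = 0.30847 × 185.916 + 0.41330 × 186.966 + 0.27823 × 190.009
= 57.34951 + 77.27305 + 52.86620 = 187.48876 u

187.4888 u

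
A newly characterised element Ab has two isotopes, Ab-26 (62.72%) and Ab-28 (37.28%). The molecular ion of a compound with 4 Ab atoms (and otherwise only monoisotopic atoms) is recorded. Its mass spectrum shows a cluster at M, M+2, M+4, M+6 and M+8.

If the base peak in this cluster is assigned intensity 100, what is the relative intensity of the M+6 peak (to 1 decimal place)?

Binomial terms of (0.6272 + 0.3728)^4: M 0.1547, M+2 0.3679, M+4 0.3280, M+6 0.1300, M+8 0.0193 → M+2 is the base peak.
P(M+2) = C(4,1) × 0.6272^3 × 0.3728^1 = 4 × 0.24672784 × 0.3728 = 0.367921 (base)
P(M+6) = C(4,3) × 0.6272^1 × 0.3728^3 = 4 × 0.6272 × 0.05181168 = 0.129985
Relative intensity = 0.129985 / 0.367921 × 100 = 35.3

35.3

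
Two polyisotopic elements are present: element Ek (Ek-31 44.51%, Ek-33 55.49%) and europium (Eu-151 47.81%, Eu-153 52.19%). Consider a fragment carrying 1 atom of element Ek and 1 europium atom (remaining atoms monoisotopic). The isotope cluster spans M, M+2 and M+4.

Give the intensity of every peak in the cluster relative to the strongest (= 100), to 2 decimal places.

Element Ek pattern (n=1): 0.4451 : 0.5549
Europium pattern (n=1): 0.4781 : 0.5219
Convolve the two distributions (both contribute in 2-u steps):
  M: 0.4451×0.4781 = 0.212802
  M+2: 0.4451×0.5219 + 0.5549×0.4781 = 0.497595
  M+4: 0.5549×0.5219 = 0.289602
Scale to base peak (0.497595) = 100: 42.77 : 100.00 : 58.20

42.77 : 100.00 : 58.20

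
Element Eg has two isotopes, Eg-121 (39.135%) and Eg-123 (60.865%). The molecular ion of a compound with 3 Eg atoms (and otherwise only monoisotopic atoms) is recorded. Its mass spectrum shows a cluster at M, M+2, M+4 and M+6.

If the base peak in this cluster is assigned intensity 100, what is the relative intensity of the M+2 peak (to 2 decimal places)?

Binomial terms of (0.39135 + 0.60865)^3: M 0.0599, M+2 0.2797, M+4 0.4349, M+6 0.2255 → M+4 is the base peak.
P(M+4) = C(3,2) × 0.39135^1 × 0.60865^2 = 3 × 0.39135 × 0.37045482 = 0.434932 (base)
P(M+2) = C(3,1) × 0.39135^2 × 0.60865^1 = 3 × 0.15315482 × 0.60865 = 0.279653
Relative intensity = 0.279653 / 0.434932 × 100 = 64.30

64.30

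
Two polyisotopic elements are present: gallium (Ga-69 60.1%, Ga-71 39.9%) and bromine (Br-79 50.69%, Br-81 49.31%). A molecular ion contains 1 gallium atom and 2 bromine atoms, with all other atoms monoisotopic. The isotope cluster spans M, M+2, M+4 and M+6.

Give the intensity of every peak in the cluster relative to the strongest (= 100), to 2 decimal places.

Gallium pattern (n=1): 0.6010 : 0.3990
Bromine pattern (n=2): 0.25694761 : 0.49990478 : 0.24314761
Convolve the two distributions (both contribute in 2-u steps):
  M: 0.6010×0.25694761 = 0.154426
  M+2: 0.6010×0.49990478 + 0.3990×0.25694761 = 0.402965
  M+4: 0.6010×0.24314761 + 0.3990×0.49990478 = 0.345594
  M+6: 0.3990×0.24314761 = 0.097016
Scale to base peak (0.402965) = 100: 38.32 : 100.00 : 85.76 : 24.08

38.32 : 100.00 : 85.76 : 24.08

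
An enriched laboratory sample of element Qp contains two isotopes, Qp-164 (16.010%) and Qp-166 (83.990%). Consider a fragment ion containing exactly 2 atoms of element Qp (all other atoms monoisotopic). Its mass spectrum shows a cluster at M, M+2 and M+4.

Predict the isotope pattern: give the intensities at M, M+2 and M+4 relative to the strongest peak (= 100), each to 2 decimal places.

3.63 : 38.12 : 100.00

Each Qp atom is independently Qp-164 (p = 0.16010) or Qp-166 (q = 0.83990); the cluster is the binomial expansion (p + q)^2.
P(M) = 0.16010^2 = 0.025632
P(M+2) = 2 × 0.16010^1 × 0.83990^1 = 0.268936
P(M+4) = 0.83990^2 = 0.705432
The M+4 peak is largest (0.705432); scaling to 100 gives 3.63 : 38.12 : 100.00.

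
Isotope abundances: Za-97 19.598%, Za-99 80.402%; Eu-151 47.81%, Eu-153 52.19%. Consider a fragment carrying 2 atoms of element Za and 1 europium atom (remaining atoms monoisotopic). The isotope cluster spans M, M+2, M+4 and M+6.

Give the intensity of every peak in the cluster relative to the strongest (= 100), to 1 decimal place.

3.9 : 36.1 : 100.0 : 71.2

Element Za pattern (n=2): 0.03840816 : 0.31514368 : 0.64644816
Europium pattern (n=1): 0.4781 : 0.5219
Convolve the two distributions (both contribute in 2-u steps):
  M: 0.03840816×0.4781 = 0.018363
  M+2: 0.03840816×0.5219 + 0.31514368×0.4781 = 0.170715
  M+4: 0.31514368×0.5219 + 0.64644816×0.4781 = 0.473540
  M+6: 0.64644816×0.5219 = 0.337381
Scale to base peak (0.473540) = 100: 3.9 : 36.1 : 100.0 : 71.2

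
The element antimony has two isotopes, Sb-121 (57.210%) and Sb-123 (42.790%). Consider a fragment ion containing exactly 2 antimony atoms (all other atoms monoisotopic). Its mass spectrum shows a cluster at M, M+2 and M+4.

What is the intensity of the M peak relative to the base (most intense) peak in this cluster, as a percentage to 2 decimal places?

66.85%

(0.57210 + 0.42790)^2 gives M 0.3273, M+2 0.4896, M+4 0.1831; the largest is M+2.
P(M+2) = C(2,1) × 0.57210^1 × 0.42790^1 = 2 × 0.5721 × 0.4279 = 0.489603 (base)
P(M) = C(2,0) × 0.57210^2 × 0.42790^0 = 1 × 0.32729841 × 1.0000 = 0.327298
Relative intensity = 0.327298 / 0.489603 × 100 = 66.85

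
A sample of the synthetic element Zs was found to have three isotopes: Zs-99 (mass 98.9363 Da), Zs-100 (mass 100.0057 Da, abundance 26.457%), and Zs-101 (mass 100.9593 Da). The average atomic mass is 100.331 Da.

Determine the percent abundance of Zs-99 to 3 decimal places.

18.587%

The remaining 73.543% is split between Zs-99 (fraction x) and Zs-101 (fraction 0.73543 − x).
Substituting: 98.9363x + 100.9593(0.73543 − x) = 73.872491951
(98.9363 − 100.9593)x = -0.376006048  ⇒  x = 0.18587, y = 0.54956
Zs-99: 18.587%, Zs-101: 54.956%.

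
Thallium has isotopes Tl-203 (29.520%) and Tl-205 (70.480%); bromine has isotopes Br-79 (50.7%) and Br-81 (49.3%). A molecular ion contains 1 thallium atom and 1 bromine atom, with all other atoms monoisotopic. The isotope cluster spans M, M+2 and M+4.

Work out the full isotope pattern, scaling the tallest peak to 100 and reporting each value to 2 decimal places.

29.76 : 100.00 : 69.10

Thallium pattern (n=1): 0.2952 : 0.7048
Bromine pattern (n=1): 0.5070 : 0.4930
Convolve the two distributions (both contribute in 2-u steps):
  M: 0.2952×0.5070 = 0.149666
  M+2: 0.2952×0.4930 + 0.7048×0.5070 = 0.502867
  M+4: 0.7048×0.4930 = 0.347466
Scale to base peak (0.502867) = 100: 29.76 : 100.00 : 69.10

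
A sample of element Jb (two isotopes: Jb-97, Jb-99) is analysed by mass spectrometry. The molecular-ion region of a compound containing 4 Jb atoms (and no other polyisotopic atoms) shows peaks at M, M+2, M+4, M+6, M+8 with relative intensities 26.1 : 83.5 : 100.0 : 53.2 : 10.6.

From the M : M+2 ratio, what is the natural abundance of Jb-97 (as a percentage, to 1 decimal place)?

55.6%

Let p = fractional abundance of Jb-97. I(M+2)/I(M) = [C(4,1)·p^3·(1−p)] / p^4 = 4·(1−p)/p = 83.5/26.1 = 3.1992
(1−p)/p = 3.1992/4 = 0.7998  ⇒  p = 1/(1 + 0.7998) = 0.5556
Jb-97: 55.6%, Jb-99: 44.4%.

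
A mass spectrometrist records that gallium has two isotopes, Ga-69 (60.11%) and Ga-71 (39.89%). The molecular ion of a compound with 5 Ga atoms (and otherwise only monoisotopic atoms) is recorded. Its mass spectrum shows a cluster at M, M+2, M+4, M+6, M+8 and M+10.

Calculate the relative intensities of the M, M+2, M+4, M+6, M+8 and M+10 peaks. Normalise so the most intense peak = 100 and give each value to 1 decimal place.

22.7 : 75.3 : 100.0 : 66.4 : 22.0 : 2.9

Each Ga atom is independently Ga-69 (p = 0.6011) or Ga-71 (q = 0.3989); the cluster is the binomial expansion (p + q)^5.
P(M) = 0.6011^5 = 0.078475
P(M+2) = 5 × 0.6011^4 × 0.3989^1 = 0.260388
P(M+4) = 10 × 0.6011^3 × 0.3989^2 = 0.345596
P(M+6) = 10 × 0.6011^2 × 0.3989^3 = 0.229343
P(M+8) = 5 × 0.6011^1 × 0.3989^4 = 0.076098
P(M+10) = 0.3989^5 = 0.010100
The M+4 peak is largest (0.345596); scaling to 100 gives 22.7 : 75.3 : 100.0 : 66.4 : 22.0 : 2.9.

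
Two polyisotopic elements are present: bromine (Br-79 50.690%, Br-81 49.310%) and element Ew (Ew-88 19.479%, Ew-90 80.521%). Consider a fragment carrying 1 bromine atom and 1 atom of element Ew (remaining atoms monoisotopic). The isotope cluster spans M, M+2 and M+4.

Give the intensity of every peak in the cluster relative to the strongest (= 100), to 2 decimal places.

19.58 : 100.00 : 78.75

Bromine pattern (n=1): 0.5069 : 0.4931
Element Ew pattern (n=1): 0.19479 : 0.80521
Convolve the two distributions (both contribute in 2-u steps):
  M: 0.5069×0.19479 = 0.098739
  M+2: 0.5069×0.80521 + 0.4931×0.19479 = 0.504212
  M+4: 0.4931×0.80521 = 0.397049
Scale to base peak (0.504212) = 100: 19.58 : 100.00 : 78.75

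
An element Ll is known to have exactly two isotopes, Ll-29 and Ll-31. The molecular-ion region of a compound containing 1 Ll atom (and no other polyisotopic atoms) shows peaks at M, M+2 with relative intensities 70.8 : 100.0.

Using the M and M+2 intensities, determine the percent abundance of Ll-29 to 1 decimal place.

If p is the fraction of Ll that is Ll-29, then I(M+2)/I(M) = [C(1,1)·p^0·(1−p)] / p^1 = 1·(1−p)/p = 100.0/70.8 = 1.4124
(1−p)/p = 1.4124/1 = 1.4124  ⇒  p = 1/(1 + 1.4124) = 0.4145
Ll-29: 41.5%, Ll-31: 58.5%.

41.5%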